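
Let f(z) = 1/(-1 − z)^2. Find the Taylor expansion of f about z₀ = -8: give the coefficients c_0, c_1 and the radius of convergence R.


Let w = z − z₀, so z = z₀ + w.
Then -1 − z = -1 − (z₀ + w) = (-1 − z₀) − w = 7 − w.
f(z) = 1/(7 − w)^2 = (1/(7)^2) · (1 − w/(7))^{−2}.
By the binomial series (1−u)^{−2} = Σ_{n≥0} C(n+1, 1) u^n for |u|<1, with u = w/(7):
  c_n = C(n+1, 1) / (7)^(n+2).
  c_0 = 1/(7)^2 = 1/49.
  c_1 = 2/(7)^3 = 2/343.
The series is valid for |w/d| < 1, i.e. |z − z₀| < |d|.
Radius of convergence: R = |-1 − z₀| = |7| = 7 (distance from z₀ to the singularity z = -1).

c_0 = 1/49, c_1 = 2/343; R = 7.


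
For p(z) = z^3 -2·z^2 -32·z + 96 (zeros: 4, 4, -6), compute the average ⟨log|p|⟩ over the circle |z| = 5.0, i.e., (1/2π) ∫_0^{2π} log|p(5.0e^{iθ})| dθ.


Zeros: -6, 4, 4; r = 5.0.
Inside |z| < r: 4, 4. Outside (|z| ≥ r): -6.
p(0) = 96, so log|p(0)| = log(96) = 4.5643.
Apply Jensen: I(r) = log|p(0)| + Σ_k log(r/|z_k|), summed over zeros inside |z| < r.
  log(r/|z_k|) for z_k = 4: log(5.0/4) = 0.2231
  log(r/|z_k|) for z_k = 4: log(5.0/4) = 0.2231
  Outside zeros (-6) contribute nothing to the Jensen sum.
Sum over inside zeros: 0.4463.
I(r) = log|p(0)| + (inside sum) = 4.5643 + 0.4463 = 5.0106.
Note: since some zeros are outside |z| ≤ r, the simplified n·log(r) form does NOT apply — only the inside zeros contribute.

I(r) ≈ 5.0106.


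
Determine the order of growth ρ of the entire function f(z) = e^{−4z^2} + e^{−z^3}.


Each summand is entire of order 2 and 3 respectively (as in the single-exponential case). The order of a sum is at most the max of the orders, so ρ ≤ 3. For the lower bound: on |z|=r choose arg z so that -1z^3 is real positive; then |e^{-1z^3}| = e^{1r^3} while |e^{-4z^2}| ≤ e^{4r^2} = o(e^{1r^3}). So |f| ≥ e^{1r^3}(1 − o(1)) and ρ ≥ 3. Hence ρ = max(2, 3) = 3.
Therefore ρ = 3.

Order ρ = 3.


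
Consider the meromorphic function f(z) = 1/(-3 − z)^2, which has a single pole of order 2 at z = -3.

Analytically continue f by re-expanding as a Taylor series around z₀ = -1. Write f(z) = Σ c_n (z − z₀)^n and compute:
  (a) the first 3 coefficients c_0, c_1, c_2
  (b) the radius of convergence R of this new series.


Let w = z − z₀, so z = z₀ + w.
Then -3 − z = -3 − (z₀ + w) = (-3 − z₀) − w = -2 − w.
f(z) = 1/(-2 − w)^2 = (1/(-2)^2) · (1 − w/(-2))^{−2}.
By the binomial series (1−u)^{−2} = Σ_{n≥0} C(n+1, 1) u^n for |u|<1, with u = w/(-2):
  c_n = C(n+1, 1) / (-2)^(n+2).
  c_0 = 1/(-2)^2 = 1/4.
  c_1 = 2/(-2)^3 = -1/4.
  c_2 = 3/(-2)^4 = 3/16.
The series is valid for |w/d| < 1, i.e. |z − z₀| < |d|.
Radius of convergence: R = |-3 − z₀| = |-2| = 2 (distance from z₀ to the singularity z = -3).

c_0 = 1/4, c_1 = -1/4, c_2 = 3/16; R = 2.


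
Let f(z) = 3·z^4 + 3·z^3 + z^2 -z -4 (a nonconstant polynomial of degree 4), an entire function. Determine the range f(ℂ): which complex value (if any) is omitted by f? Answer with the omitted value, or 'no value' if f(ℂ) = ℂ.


Little Picard bounds the complement of f(ℂ) to at most one point.
For every w ∈ ℂ, the equation p(z) − w = 0 is a nonconstant polynomial in z and hence has at least one root by the fundamental theorem of algebra. So p is surjective onto ℂ, omitting no value.

Omitted value: no value.


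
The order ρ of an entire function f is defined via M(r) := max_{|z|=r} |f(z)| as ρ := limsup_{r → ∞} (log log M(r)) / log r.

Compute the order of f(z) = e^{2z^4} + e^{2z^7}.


Each summand is entire of order 4 and 7 respectively (as in the single-exponential case). The order of a sum is at most the max of the orders, so ρ ≤ 7. For the lower bound: on |z|=r choose arg z so that 2z^7 is real positive; then |e^{2z^7}| = e^{2r^7} while |e^{2z^4}| ≤ e^{2r^4} = o(e^{2r^7}). So |f| ≥ e^{2r^7}(1 − o(1)) and ρ ≥ 7. Hence ρ = max(4, 7) = 7.
Therefore ρ = 7.

Order ρ = 7.


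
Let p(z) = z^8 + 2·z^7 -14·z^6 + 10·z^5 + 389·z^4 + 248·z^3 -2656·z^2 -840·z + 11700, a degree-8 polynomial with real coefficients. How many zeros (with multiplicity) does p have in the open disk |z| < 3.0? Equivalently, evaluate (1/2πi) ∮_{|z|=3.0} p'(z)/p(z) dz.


The zeros of p are: (3 + 3i), (3 - 3i), (-3 + 1i), (-3 - 1i), (-3 + 2i), (-3 - 2i), (2 + 1i), (2 - 1i).
Their magnitudes are: 4.243, 4.243, 3.162, 3.162, 3.606, 3.606, 2.236, 2.236.
Zeros with |z| < R = 3.0: (2 + 1i), (2 - 1i).
Count = 2.
By the argument principle, (1/2πi) ∮_{|z|=R} p'(z)/p(z) dz equals exactly this count.

Number of zeros inside |z| < 3.0: 2.


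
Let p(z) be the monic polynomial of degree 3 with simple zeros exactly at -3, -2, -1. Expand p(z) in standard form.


The polynomial is p(z) = ∏_{α ∈ S} (z − α), where S = {-3, -2, -1}.
Expanding the product yields: p(z) = z^3 + 6·z^2 + 11·z + 6.
The resulting polynomial has degree 3 and real coefficients as required.

p(z) = z^3 + 6·z^2 + 11·z + 6.


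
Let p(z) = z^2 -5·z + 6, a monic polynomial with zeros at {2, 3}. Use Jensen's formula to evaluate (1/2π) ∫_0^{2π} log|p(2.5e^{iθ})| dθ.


Zeros: 2, 3; r = 2.5.
Inside |z| < r: 2. Outside (|z| ≥ r): 3.
p(0) = 6, so log|p(0)| = log(6) = 1.7918.
Apply Jensen: I(r) = log|p(0)| + Σ_k log(r/|z_k|), summed over zeros inside |z| < r.
  log(r/|z_k|) for z_k = 2: log(2.5/2) = 0.2231
  Outside zeros (3) contribute nothing to the Jensen sum.
Sum over inside zeros: 0.2231.
I(r) = log|p(0)| + (inside sum) = 1.7918 + 0.2231 = 2.0149.
Note: since some zeros are outside |z| ≤ r, the simplified n·log(r) form does NOT apply — only the inside zeros contribute.

I(r) ≈ 2.0149.


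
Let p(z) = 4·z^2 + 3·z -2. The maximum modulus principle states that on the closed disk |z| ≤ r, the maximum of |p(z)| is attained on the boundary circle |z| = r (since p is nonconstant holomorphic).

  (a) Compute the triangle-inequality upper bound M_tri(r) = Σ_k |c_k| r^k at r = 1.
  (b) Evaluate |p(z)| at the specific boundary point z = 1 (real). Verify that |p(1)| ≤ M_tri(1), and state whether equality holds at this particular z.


Coefficients: c_0 = -2, c_1 = 3, c_2 = 4. Radius r = 1.
Part (a). Triangle bound: M_tri(r) = Σ_k |c_k| r^k
  = |-2|·1^0 + |3|·1^1 + |4|·1^2
  = 2 + 3 + 4 = 9.
This bounds M(r) := max_{|z|=r} |p(z)| from above; equality holds iff all terms c_k z^k can be made to align in phase at a single z on |z|=r.
Part (b). At z = 1 (real, on the circle |z| = r):
  p(1) = (-2)·1^0 + (3)·1^1 + (4)·1^2 = 5.
  |p(1)| = 5.
Check: |p(1)| = 5 ≤ 9 = M_tri(1). ✓ Equality does not hold at z = 1 (the coefficients have mixed signs, so the terms do not all align in phase there).

M_tri(1) = 9; |p(1)| = 5; equality at z=1: no.


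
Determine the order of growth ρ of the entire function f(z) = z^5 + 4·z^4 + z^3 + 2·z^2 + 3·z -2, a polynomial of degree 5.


|f(z)| ≤ Σ|c_k|·r^k = O(r^5) as r → ∞. Polynomial growth is O(e^{r^ε}) for every ε > 0 (since r^5/e^{r^ε} → 0), so ρ ≤ ε for all ε > 0, i.e. ρ = 0. Every nonconstant polynomial has order 0.
Therefore ρ = 0.

Order ρ = 0.


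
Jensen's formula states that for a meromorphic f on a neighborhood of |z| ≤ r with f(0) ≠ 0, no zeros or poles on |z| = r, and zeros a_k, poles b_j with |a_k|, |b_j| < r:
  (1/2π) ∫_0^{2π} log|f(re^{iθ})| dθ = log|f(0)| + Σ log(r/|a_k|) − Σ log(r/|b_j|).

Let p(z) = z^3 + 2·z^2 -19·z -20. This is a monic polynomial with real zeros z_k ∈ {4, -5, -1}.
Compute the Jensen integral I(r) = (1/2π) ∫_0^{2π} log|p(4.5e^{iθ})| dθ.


Zeros: -5, -1, 4; r = 4.5.
Inside |z| < r: -1, 4. Outside (|z| ≥ r): -5.
p(0) = -20, so log|p(0)| = log(20) = 2.9957.
Apply Jensen: I(r) = log|p(0)| + Σ_k log(r/|z_k|), summed over zeros inside |z| < r.
  log(r/|z_k|) for z_k = 4: log(4.5/4) = 0.1178
  log(r/|z_k|) for z_k = -1: log(4.5/1) = 1.5041
  Outside zeros (-5) contribute nothing to the Jensen sum.
Sum over inside zeros: 1.6219.
I(r) = log|p(0)| + (inside sum) = 2.9957 + 1.6219 = 4.6176.
Note: since some zeros are outside |z| ≤ r, the simplified n·log(r) form does NOT apply — only the inside zeros contribute.

I(r) ≈ 4.6176.


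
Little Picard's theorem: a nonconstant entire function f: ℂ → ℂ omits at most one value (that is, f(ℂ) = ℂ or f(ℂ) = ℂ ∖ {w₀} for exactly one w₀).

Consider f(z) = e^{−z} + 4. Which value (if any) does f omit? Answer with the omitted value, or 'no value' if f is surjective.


Little Picard bounds the complement of f(ℂ) to at most one point.
e^{−z} is never zero on ℂ, so 1·e^{−z} takes every value in ℂ ∖ {0}. Adding 4 shifts the range to ℂ ∖ {4}. Thus f omits exactly the value 4.

Omitted value: 4.


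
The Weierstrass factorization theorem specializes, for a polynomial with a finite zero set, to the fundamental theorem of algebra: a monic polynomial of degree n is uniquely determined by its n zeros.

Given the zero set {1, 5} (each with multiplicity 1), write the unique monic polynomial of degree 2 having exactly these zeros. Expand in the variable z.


The polynomial is p(z) = ∏_{α ∈ S} (z − α), where S = {1, 5}.
Expanding the product yields: p(z) = z^2 -6·z + 5.
The resulting polynomial has degree 2 and real coefficients as required.

p(z) = z^2 -6·z + 5.


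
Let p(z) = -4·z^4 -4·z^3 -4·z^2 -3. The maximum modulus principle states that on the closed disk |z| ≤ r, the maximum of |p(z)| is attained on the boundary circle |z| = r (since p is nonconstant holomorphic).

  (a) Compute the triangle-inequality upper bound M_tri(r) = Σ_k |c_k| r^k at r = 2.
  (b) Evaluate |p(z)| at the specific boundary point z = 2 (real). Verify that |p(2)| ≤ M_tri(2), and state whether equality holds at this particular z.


Coefficients: c_0 = -3, c_1 = 0, c_2 = -4, c_3 = -4, c_4 = -4. Radius r = 2.
Part (a). Triangle bound: M_tri(r) = Σ_k |c_k| r^k
  = |-3|·2^0 + |0|·2^1 + |-4|·2^2 + |-4|·2^3 + |-4|·2^4
  = 3 + 0 + 16 + 32 + 64 = 115.
This bounds M(r) := max_{|z|=r} |p(z)| from above; equality holds iff all terms c_k z^k can be made to align in phase at a single z on |z|=r.
Part (b). At z = 2 (real, on the circle |z| = r):
  p(2) = (-3)·2^0 + (0)·2^1 + (-4)·2^2 + (-4)·2^3 + (-4)·2^4 = -115.
  |p(2)| = 115.
Since all nonzero coefficients share the same sign, |p(2)| = 115 = M_tri(2); the triangle bound is attained at z = 2, so in fact M(r) = 115.

M_tri(2) = 115; |p(2)| = 115; equality at z=2: yes.


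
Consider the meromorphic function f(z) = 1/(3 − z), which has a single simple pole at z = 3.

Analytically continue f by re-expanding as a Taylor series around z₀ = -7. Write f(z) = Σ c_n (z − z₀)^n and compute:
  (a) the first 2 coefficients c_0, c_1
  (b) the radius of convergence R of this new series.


Let w = z − z₀, so z = z₀ + w.
Then 3 − z = 3 − (z₀ + w) = (3 − z₀) − w = 10 − w.
f(z) = 1/(10 − w) = (1/(10)) · 1/(1 − w/(10)) = Σ_{n≥0} w^n / (10)^(n+1).
So c_n = 1/(10)^(n+1):
  c_0 = 1/(10)^1 = 1/10.
  c_1 = 1/(10)^2 = 1/100.
The series is valid for |w/d| < 1, i.e. |z − z₀| < |d|.
Radius of convergence: R = |3 − z₀| = |10| = 10 (distance from z₀ to the singularity z = 3).

c_0 = 1/10, c_1 = 1/100; R = 10.


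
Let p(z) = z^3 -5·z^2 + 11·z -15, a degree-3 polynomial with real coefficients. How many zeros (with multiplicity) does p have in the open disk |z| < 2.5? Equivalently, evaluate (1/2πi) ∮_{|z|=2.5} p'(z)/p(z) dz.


The zeros of p are: (1 + 2i), (1 - 2i), 3.
Their magnitudes are: 2.236, 2.236, 3.
Zeros with |z| < R = 2.5: (1 + 2i), (1 - 2i).
Count = 2.
By the argument principle, (1/2πi) ∮_{|z|=R} p'(z)/p(z) dz equals exactly this count.

Number of zeros inside |z| < 2.5: 2.


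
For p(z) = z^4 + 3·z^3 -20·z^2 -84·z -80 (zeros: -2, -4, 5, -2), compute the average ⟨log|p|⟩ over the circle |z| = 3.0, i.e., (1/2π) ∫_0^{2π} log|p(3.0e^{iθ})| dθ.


Zeros: -4, -2, -2, 5; r = 3.0.
Inside |z| < r: -2, -2. Outside (|z| ≥ r): -4, 5.
p(0) = -80, so log|p(0)| = log(80) = 4.3820.
Apply Jensen: I(r) = log|p(0)| + Σ_k log(r/|z_k|), summed over zeros inside |z| < r.
  log(r/|z_k|) for z_k = -2: log(3.0/2) = 0.4055
  log(r/|z_k|) for z_k = -2: log(3.0/2) = 0.4055
  Outside zeros (-4, 5) contribute nothing to the Jensen sum.
Sum over inside zeros: 0.8109.
I(r) = log|p(0)| + (inside sum) = 4.3820 + 0.8109 = 5.1930.
Note: since some zeros are outside |z| ≤ r, the simplified n·log(r) form does NOT apply — only the inside zeros contribute.

I(r) ≈ 5.1930.


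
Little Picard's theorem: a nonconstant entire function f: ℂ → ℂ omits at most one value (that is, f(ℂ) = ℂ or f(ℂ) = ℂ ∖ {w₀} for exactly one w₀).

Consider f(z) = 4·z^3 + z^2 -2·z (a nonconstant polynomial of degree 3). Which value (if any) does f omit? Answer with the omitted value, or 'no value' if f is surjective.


Little Picard bounds the complement of f(ℂ) to at most one point.
For every w ∈ ℂ, the equation p(z) − w = 0 is a nonconstant polynomial in z and hence has at least one root by the fundamental theorem of algebra. So p is surjective onto ℂ, omitting no value.

Omitted value: no value.


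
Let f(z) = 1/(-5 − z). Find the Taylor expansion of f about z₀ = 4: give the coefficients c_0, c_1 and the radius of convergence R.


Let w = z − z₀, so z = z₀ + w.
Then -5 − z = -5 − (z₀ + w) = (-5 − z₀) − w = -9 − w.
f(z) = 1/(-9 − w) = (1/(-9)) · 1/(1 − w/(-9)) = Σ_{n≥0} w^n / (-9)^(n+1).
So c_n = 1/(-9)^(n+1):
  c_0 = 1/(-9)^1 = -1/9.
  c_1 = 1/(-9)^2 = 1/81.
The series is valid for |w/d| < 1, i.e. |z − z₀| < |d|.
Radius of convergence: R = |-5 − z₀| = |-9| = 9 (distance from z₀ to the singularity z = -5).

c_0 = -1/9, c_1 = 1/81; R = 9.


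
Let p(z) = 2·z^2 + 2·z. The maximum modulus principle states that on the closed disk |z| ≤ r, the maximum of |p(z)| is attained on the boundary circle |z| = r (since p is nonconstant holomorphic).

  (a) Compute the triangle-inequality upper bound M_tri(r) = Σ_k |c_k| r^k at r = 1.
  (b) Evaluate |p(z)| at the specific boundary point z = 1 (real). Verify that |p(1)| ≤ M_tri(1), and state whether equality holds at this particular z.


Coefficients: c_0 = 0, c_1 = 2, c_2 = 2. Radius r = 1.
Part (a). Triangle bound: M_tri(r) = Σ_k |c_k| r^k
  = |0|·1^0 + |2|·1^1 + |2|·1^2
  = 0 + 2 + 2 = 4.
This bounds M(r) := max_{|z|=r} |p(z)| from above; equality holds iff all terms c_k z^k can be made to align in phase at a single z on |z|=r.
Part (b). At z = 1 (real, on the circle |z| = r):
  p(1) = (0)·1^0 + (2)·1^1 + (2)·1^2 = 4.
  |p(1)| = 4.
Since all nonzero coefficients share the same sign, |p(1)| = 4 = M_tri(1); the triangle bound is attained at z = 1, so in fact M(r) = 4.

M_tri(1) = 4; |p(1)| = 4; equality at z=1: yes.


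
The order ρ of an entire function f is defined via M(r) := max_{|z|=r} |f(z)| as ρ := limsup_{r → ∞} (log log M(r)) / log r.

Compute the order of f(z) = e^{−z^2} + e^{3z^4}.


Each summand is entire of order 2 and 4 respectively (as in the single-exponential case). The order of a sum is at most the max of the orders, so ρ ≤ 4. For the lower bound: on |z|=r choose arg z so that 3z^4 is real positive; then |e^{3z^4}| = e^{3r^4} while |e^{-1z^2}| ≤ e^{1r^2} = o(e^{3r^4}). So |f| ≥ e^{3r^4}(1 − o(1)) and ρ ≥ 4. Hence ρ = max(2, 4) = 4.
Therefore ρ = 4.

Order ρ = 4.


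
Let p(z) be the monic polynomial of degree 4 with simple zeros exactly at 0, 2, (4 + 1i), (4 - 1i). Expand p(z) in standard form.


The polynomial is p(z) = ∏_{α ∈ S} (z − α), where S = {0, 2, (4 + 1i), (4 - 1i)}.
Expanding the product yields: p(z) = z^4 -10·z^3 + 33·z^2 -34·z.
Note conjugate pairs combine to real quadratics: (z − (4+1i))(z − (4−1i)) = z² − 8z + 17.
The resulting polynomial has degree 4 and real coefficients as required.

p(z) = z^4 -10·z^3 + 33·z^2 -34·z.


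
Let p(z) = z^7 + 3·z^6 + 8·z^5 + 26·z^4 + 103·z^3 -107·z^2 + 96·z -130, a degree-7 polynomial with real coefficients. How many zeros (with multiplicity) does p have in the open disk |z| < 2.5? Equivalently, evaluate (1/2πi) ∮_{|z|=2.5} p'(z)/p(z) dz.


The zeros of p are: 1, (1 + 3i), (1 - 3i), (0 + 1i), (0 - 1i), (-3 + 2i), (-3 - 2i).
Their magnitudes are: 1, 3.162, 3.162, 1, 1, 3.606, 3.606.
Zeros with |z| < R = 2.5: 1, (0 + 1i), (0 - 1i).
Count = 3.
By the argument principle, (1/2πi) ∮_{|z|=R} p'(z)/p(z) dz equals exactly this count.

Number of zeros inside |z| < 2.5: 3.


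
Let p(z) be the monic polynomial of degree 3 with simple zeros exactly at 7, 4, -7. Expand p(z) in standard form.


The polynomial is p(z) = ∏_{α ∈ S} (z − α), where S = {7, 4, -7}.
Expanding the product yields: p(z) = z^3 -4·z^2 -49·z + 196.
The resulting polynomial has degree 3 and real coefficients as required.

p(z) = z^3 -4·z^2 -49·z + 196.


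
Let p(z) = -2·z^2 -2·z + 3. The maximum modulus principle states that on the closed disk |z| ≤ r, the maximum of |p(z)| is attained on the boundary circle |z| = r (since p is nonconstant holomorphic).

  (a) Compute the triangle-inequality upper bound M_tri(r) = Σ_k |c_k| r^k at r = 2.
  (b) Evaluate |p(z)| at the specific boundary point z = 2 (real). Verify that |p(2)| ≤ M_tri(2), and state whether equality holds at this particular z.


Coefficients: c_0 = 3, c_1 = -2, c_2 = -2. Radius r = 2.
Part (a). Triangle bound: M_tri(r) = Σ_k |c_k| r^k
  = |3|·2^0 + |-2|·2^1 + |-2|·2^2
  = 3 + 4 + 8 = 15.
This bounds M(r) := max_{|z|=r} |p(z)| from above; equality holds iff all terms c_k z^k can be made to align in phase at a single z on |z|=r.
Part (b). At z = 2 (real, on the circle |z| = r):
  p(2) = (3)·2^0 + (-2)·2^1 + (-2)·2^2 = -9.
  |p(2)| = 9.
Check: |p(2)| = 9 ≤ 15 = M_tri(2). ✓ Equality does not hold at z = 2 (the coefficients have mixed signs, so the terms do not all align in phase there).

M_tri(2) = 15; |p(2)| = 9; equality at z=2: no.


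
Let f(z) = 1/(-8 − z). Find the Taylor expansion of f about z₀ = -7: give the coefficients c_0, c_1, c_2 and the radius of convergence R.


Let w = z − z₀, so z = z₀ + w.
Then -8 − z = -8 − (z₀ + w) = (-8 − z₀) − w = -1 − w.
f(z) = 1/(-1 − w) = (1/(-1)) · 1/(1 − w/(-1)) = Σ_{n≥0} w^n / (-1)^(n+1).
So c_n = 1/(-1)^(n+1):
  c_0 = 1/(-1)^1 = -1.
  c_1 = 1/(-1)^2 = 1.
  c_2 = 1/(-1)^3 = -1.
The series is valid for |w/d| < 1, i.e. |z − z₀| < |d|.
Radius of convergence: R = |-8 − z₀| = |-1| = 1 (distance from z₀ to the singularity z = -8).

c_0 = -1, c_1 = 1, c_2 = -1; R = 1.


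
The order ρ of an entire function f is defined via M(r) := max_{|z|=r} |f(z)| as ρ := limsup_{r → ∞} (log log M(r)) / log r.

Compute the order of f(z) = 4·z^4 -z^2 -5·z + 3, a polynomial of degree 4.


|f(z)| ≤ Σ|c_k|·r^k = O(r^4) as r → ∞. Polynomial growth is O(e^{r^ε}) for every ε > 0 (since r^4/e^{r^ε} → 0), so ρ ≤ ε for all ε > 0, i.e. ρ = 0. Every nonconstant polynomial has order 0.
Therefore ρ = 0.

Order ρ = 0.


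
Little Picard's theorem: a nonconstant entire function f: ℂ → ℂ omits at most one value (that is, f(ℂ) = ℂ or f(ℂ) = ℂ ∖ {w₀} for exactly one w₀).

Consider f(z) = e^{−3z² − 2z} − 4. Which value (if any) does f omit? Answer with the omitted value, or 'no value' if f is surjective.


Little Picard bounds the complement of f(ℂ) to at most one point.
The exponent g(z) = −3z² − 2z is a nonconstant polynomial, hence surjective onto ℂ. So e^{g(z)} takes every value in {e^w : w ∈ ℂ} = ℂ ∖ {0}. Adding -4 shifts the range to ℂ ∖ {-4}. f omits exactly -4.

Omitted value: -4.


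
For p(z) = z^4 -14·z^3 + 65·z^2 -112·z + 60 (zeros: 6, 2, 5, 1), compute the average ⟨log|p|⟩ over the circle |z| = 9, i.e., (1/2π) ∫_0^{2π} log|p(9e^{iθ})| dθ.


Zeros: 1, 2, 5, 6; r = 9.
Inside |z| < r: 1, 2, 5, 6. Outside (|z| ≥ r): ∅.
p(0) = 60, so log|p(0)| = log(60) = 4.0943.
Apply Jensen: I(r) = log|p(0)| + Σ_k log(r/|z_k|), summed over zeros inside |z| < r.
  log(r/|z_k|) for z_k = 6: log(9/6) = 0.4055
  log(r/|z_k|) for z_k = 2: log(9/2) = 1.5041
  log(r/|z_k|) for z_k = 5: log(9/5) = 0.5878
  log(r/|z_k|) for z_k = 1: log(9/1) = 2.1972
Sum over inside zeros: 4.6946.
I(r) = log|p(0)| + (inside sum) = 4.0943 + 4.6946 = 8.7889.
Closed form (all zeros inside, monic): I(r) = n·log(r) = 4·log(9) = 8.7889. ✓

I(r) ≈ 8.7889.


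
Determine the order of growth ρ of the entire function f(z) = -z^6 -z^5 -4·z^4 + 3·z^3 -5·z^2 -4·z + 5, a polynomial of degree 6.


|f(z)| ≤ Σ|c_k|·r^k = O(r^6) as r → ∞. Polynomial growth is O(e^{r^ε}) for every ε > 0 (since r^6/e^{r^ε} → 0), so ρ ≤ ε for all ε > 0, i.e. ρ = 0. Every nonconstant polynomial has order 0.
Therefore ρ = 0.

Order ρ = 0.


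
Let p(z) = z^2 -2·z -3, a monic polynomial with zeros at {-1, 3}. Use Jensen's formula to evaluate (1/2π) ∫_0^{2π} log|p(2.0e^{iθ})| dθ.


Zeros: -1, 3; r = 2.0.
Inside |z| < r: -1. Outside (|z| ≥ r): 3.
p(0) = -3, so log|p(0)| = log(3) = 1.0986.
Apply Jensen: I(r) = log|p(0)| + Σ_k log(r/|z_k|), summed over zeros inside |z| < r.
  log(r/|z_k|) for z_k = -1: log(2.0/1) = 0.6931
  Outside zeros (3) contribute nothing to the Jensen sum.
Sum over inside zeros: 0.6931.
I(r) = log|p(0)| + (inside sum) = 1.0986 + 0.6931 = 1.7918.
Note: since some zeros are outside |z| ≤ r, the simplified n·log(r) form does NOT apply — only the inside zeros contribute.

I(r) ≈ 1.7918.


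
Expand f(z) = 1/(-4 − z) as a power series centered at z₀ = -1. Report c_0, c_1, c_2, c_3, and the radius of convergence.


Let w = z − z₀, so z = z₀ + w.
Then -4 − z = -4 − (z₀ + w) = (-4 − z₀) − w = -3 − w.
f(z) = 1/(-3 − w) = (1/(-3)) · 1/(1 − w/(-3)) = Σ_{n≥0} w^n / (-3)^(n+1).
So c_n = 1/(-3)^(n+1):
  c_0 = 1/(-3)^1 = -1/3.
  c_1 = 1/(-3)^2 = 1/9.
  c_2 = 1/(-3)^3 = -1/27.
  c_3 = 1/(-3)^4 = 1/81.
The series is valid for |w/d| < 1, i.e. |z − z₀| < |d|.
Radius of convergence: R = |-4 − z₀| = |-3| = 3 (distance from z₀ to the singularity z = -4).

c_0 = -1/3, c_1 = 1/9, c_2 = -1/27, c_3 = 1/81; R = 3.


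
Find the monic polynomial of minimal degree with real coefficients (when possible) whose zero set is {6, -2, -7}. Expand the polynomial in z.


The polynomial is p(z) = ∏_{α ∈ S} (z − α), where S = {6, -2, -7}.
Expanding the product yields: p(z) = z^3 + 3·z^2 -40·z -84.
The resulting polynomial has degree 3 and real coefficients as required.

p(z) = z^3 + 3·z^2 -40·z -84.


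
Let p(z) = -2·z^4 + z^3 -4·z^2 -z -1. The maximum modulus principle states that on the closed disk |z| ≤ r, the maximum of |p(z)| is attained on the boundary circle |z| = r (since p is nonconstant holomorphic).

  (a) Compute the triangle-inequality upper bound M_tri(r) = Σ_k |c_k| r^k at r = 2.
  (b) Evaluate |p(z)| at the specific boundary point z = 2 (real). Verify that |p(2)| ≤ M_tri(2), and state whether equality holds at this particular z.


Coefficients: c_0 = -1, c_1 = -1, c_2 = -4, c_3 = 1, c_4 = -2. Radius r = 2.
Part (a). Triangle bound: M_tri(r) = Σ_k |c_k| r^k
  = |-1|·2^0 + |-1|·2^1 + |-4|·2^2 + |1|·2^3 + |-2|·2^4
  = 1 + 2 + 16 + 8 + 32 = 59.
This bounds M(r) := max_{|z|=r} |p(z)| from above; equality holds iff all terms c_k z^k can be made to align in phase at a single z on |z|=r.
Part (b). At z = 2 (real, on the circle |z| = r):
  p(2) = (-1)·2^0 + (-1)·2^1 + (-4)·2^2 + (1)·2^3 + (-2)·2^4 = -43.
  |p(2)| = 43.
Check: |p(2)| = 43 ≤ 59 = M_tri(2). ✓ Equality does not hold at z = 2 (the coefficients have mixed signs, so the terms do not all align in phase there).

M_tri(2) = 59; |p(2)| = 43; equality at z=2: no.


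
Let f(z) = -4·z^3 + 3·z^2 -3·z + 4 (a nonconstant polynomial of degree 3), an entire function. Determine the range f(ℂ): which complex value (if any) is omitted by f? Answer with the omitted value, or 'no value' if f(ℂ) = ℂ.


Little Picard bounds the complement of f(ℂ) to at most one point.
For every w ∈ ℂ, the equation p(z) − w = 0 is a nonconstant polynomial in z and hence has at least one root by the fundamental theorem of algebra. So p is surjective onto ℂ, omitting no value.

Omitted value: no value.


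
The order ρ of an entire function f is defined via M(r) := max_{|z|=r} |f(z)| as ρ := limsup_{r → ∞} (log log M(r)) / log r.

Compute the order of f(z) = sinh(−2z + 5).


sinh(w) is a linear combination of e^{iw} and e^{−iw} (or e^w, e^{−w} in the hyperbolic case), so |sinh(w)| ≤ e^{|w|}. With w = −2z + 5, |w| ≤ 2|z| + 5 = 2r + 5 on |z| = r, giving M(r) ≤ e^{2r + 5}, so ρ ≤ 1. On a suitable ray (z = it for sin/cos; z = t for sinh/cosh, t real → ∞), |sinh(−2z + 5)| grows like e^{2|t|}/2, so ρ ≥ 1. Hence ρ = 1.
Therefore ρ = 1.

Order ρ = 1.


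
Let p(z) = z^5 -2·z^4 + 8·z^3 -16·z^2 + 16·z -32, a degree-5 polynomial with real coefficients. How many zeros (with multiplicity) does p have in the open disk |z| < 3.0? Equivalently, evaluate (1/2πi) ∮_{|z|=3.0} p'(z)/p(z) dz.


The zeros of p are: (0 + 2i), (0 - 2i), 2, (0 + 2i), (0 - 2i).
Their magnitudes are: 2, 2, 2, 2, 2.
Zeros with |z| < R = 3.0: (0 + 2i), (0 - 2i), 2, (0 + 2i), (0 - 2i).
Count = 5.
By the argument principle, (1/2πi) ∮_{|z|=R} p'(z)/p(z) dz equals exactly this count.

Number of zeros inside |z| < 3.0: 5.


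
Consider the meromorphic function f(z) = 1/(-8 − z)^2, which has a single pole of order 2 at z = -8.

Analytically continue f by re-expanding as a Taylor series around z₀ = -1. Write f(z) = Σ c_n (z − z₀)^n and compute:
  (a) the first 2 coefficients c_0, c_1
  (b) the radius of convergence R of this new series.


Let w = z − z₀, so z = z₀ + w.
Then -8 − z = -8 − (z₀ + w) = (-8 − z₀) − w = -7 − w.
f(z) = 1/(-7 − w)^2 = (1/(-7)^2) · (1 − w/(-7))^{−2}.
By the binomial series (1−u)^{−2} = Σ_{n≥0} C(n+1, 1) u^n for |u|<1, with u = w/(-7):
  c_n = C(n+1, 1) / (-7)^(n+2).
  c_0 = 1/(-7)^2 = 1/49.
  c_1 = 2/(-7)^3 = -2/343.
The series is valid for |w/d| < 1, i.e. |z − z₀| < |d|.
Radius of convergence: R = |-8 − z₀| = |-7| = 7 (distance from z₀ to the singularity z = -8).

c_0 = 1/49, c_1 = -2/343; R = 7.


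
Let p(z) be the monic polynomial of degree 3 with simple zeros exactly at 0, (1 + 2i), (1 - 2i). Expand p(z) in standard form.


The polynomial is p(z) = ∏_{α ∈ S} (z − α), where S = {0, (1 + 2i), (1 - 2i)}.
Expanding the product yields: p(z) = z^3 -2·z^2 + 5·z.
Note conjugate pairs combine to real quadratics: (z − (1+2i))(z − (1−2i)) = z² − 2z + 5.
The resulting polynomial has degree 3 and real coefficients as required.

p(z) = z^3 -2·z^2 + 5·z.


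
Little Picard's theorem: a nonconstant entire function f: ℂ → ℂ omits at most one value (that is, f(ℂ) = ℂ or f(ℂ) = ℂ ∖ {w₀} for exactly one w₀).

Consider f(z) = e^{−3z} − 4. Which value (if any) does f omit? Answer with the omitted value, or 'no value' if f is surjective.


Little Picard bounds the complement of f(ℂ) to at most one point.
e^{−3z} is never zero on ℂ, so 1·e^{−3z} takes every value in ℂ ∖ {0}. Adding -4 shifts the range to ℂ ∖ {-4}. Thus f omits exactly the value -4.

Omitted value: -4.


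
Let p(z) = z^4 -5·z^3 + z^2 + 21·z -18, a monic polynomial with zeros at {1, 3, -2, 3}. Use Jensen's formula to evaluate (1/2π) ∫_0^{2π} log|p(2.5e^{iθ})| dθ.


Zeros: -2, 1, 3, 3; r = 2.5.
Inside |z| < r: -2, 1. Outside (|z| ≥ r): 3, 3.
p(0) = -18, so log|p(0)| = log(18) = 2.8904.
Apply Jensen: I(r) = log|p(0)| + Σ_k log(r/|z_k|), summed over zeros inside |z| < r.
  log(r/|z_k|) for z_k = 1: log(2.5/1) = 0.9163
  log(r/|z_k|) for z_k = -2: log(2.5/2) = 0.2231
  Outside zeros (3, 3) contribute nothing to the Jensen sum.
Sum over inside zeros: 1.1394.
I(r) = log|p(0)| + (inside sum) = 2.8904 + 1.1394 = 4.0298.
Note: since some zeros are outside |z| ≤ r, the simplified n·log(r) form does NOT apply — only the inside zeros contribute.

I(r) ≈ 4.0298.


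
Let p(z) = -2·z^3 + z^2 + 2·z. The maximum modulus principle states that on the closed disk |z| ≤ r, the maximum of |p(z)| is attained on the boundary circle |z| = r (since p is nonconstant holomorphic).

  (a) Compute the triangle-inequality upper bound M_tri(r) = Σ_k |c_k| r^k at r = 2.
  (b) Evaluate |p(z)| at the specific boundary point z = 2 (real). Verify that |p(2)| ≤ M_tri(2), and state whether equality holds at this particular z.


Coefficients: c_0 = 0, c_1 = 2, c_2 = 1, c_3 = -2. Radius r = 2.
Part (a). Triangle bound: M_tri(r) = Σ_k |c_k| r^k
  = |0|·2^0 + |2|·2^1 + |1|·2^2 + |-2|·2^3
  = 0 + 4 + 4 + 16 = 24.
This bounds M(r) := max_{|z|=r} |p(z)| from above; equality holds iff all terms c_k z^k can be made to align in phase at a single z on |z|=r.
Part (b). At z = 2 (real, on the circle |z| = r):
  p(2) = (0)·2^0 + (2)·2^1 + (1)·2^2 + (-2)·2^3 = -8.
  |p(2)| = 8.
Check: |p(2)| = 8 ≤ 24 = M_tri(2). ✓ Equality does not hold at z = 2 (the coefficients have mixed signs, so the terms do not all align in phase there).

M_tri(2) = 24; |p(2)| = 8; equality at z=2: no.


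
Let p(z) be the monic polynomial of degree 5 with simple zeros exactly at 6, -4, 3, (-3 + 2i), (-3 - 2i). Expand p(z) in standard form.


The polynomial is p(z) = ∏_{α ∈ S} (z − α), where S = {6, -4, 3, (-3 + 2i), (-3 - 2i)}.
Expanding the product yields: p(z) = z^5 + z^4 -35·z^3 -101·z^2 + 198·z + 936.
Note conjugate pairs combine to real quadratics: (z − (-3+2i))(z − (-3−2i)) = z² + 6z + 13.
The resulting polynomial has degree 5 and real coefficients as required.

p(z) = z^5 + z^4 -35·z^3 -101·z^2 + 198·z + 936.


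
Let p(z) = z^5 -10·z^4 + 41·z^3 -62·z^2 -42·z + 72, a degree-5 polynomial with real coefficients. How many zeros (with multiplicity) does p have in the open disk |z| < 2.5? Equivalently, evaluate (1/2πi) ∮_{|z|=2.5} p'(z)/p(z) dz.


The zeros of p are: (3 + 3i), (3 - 3i), 1, -1, 4.
Their magnitudes are: 4.243, 4.243, 1, 1, 4.
Zeros with |z| < R = 2.5: 1, -1.
Count = 2.
By the argument principle, (1/2πi) ∮_{|z|=R} p'(z)/p(z) dz equals exactly this count.

Number of zeros inside |z| < 2.5: 2.


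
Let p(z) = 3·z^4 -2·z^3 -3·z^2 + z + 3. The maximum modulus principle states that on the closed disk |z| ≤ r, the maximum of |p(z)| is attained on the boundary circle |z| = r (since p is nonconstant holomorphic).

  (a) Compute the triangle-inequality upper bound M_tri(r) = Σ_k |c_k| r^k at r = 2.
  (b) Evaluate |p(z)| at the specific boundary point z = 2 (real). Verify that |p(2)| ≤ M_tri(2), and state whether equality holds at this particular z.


Coefficients: c_0 = 3, c_1 = 1, c_2 = -3, c_3 = -2, c_4 = 3. Radius r = 2.
Part (a). Triangle bound: M_tri(r) = Σ_k |c_k| r^k
  = |3|·2^0 + |1|·2^1 + |-3|·2^2 + |-2|·2^3 + |3|·2^4
  = 3 + 2 + 12 + 16 + 48 = 81.
This bounds M(r) := max_{|z|=r} |p(z)| from above; equality holds iff all terms c_k z^k can be made to align in phase at a single z on |z|=r.
Part (b). At z = 2 (real, on the circle |z| = r):
  p(2) = (3)·2^0 + (1)·2^1 + (-3)·2^2 + (-2)·2^3 + (3)·2^4 = 25.
  |p(2)| = 25.
Check: |p(2)| = 25 ≤ 81 = M_tri(2). ✓ Equality does not hold at z = 2 (the coefficients have mixed signs, so the terms do not all align in phase there).

M_tri(2) = 81; |p(2)| = 25; equality at z=2: no.


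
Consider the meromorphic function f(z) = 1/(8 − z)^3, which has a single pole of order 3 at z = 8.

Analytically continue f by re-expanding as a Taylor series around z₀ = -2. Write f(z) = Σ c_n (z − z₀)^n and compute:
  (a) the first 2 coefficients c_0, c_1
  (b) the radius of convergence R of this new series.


Let w = z − z₀, so z = z₀ + w.
Then 8 − z = 8 − (z₀ + w) = (8 − z₀) − w = 10 − w.
f(z) = 1/(10 − w)^3 = (1/(10)^3) · (1 − w/(10))^{−3}.
By the binomial series (1−u)^{−3} = Σ_{n≥0} C(n+2, 2) u^n for |u|<1, with u = w/(10):
  c_n = C(n+2, 2) / (10)^(n+3).
  c_0 = 1/(10)^3 = 1/1000.
  c_1 = 3/(10)^4 = 3/10000.
The series is valid for |w/d| < 1, i.e. |z − z₀| < |d|.
Radius of convergence: R = |8 − z₀| = |10| = 10 (distance from z₀ to the singularity z = 8).

c_0 = 1/1000, c_1 = 3/10000; R = 10.


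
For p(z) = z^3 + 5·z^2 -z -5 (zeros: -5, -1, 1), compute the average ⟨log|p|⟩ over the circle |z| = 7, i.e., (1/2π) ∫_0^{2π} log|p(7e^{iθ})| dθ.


Zeros: -5, -1, 1; r = 7.
Inside |z| < r: -5, -1, 1. Outside (|z| ≥ r): ∅.
p(0) = -5, so log|p(0)| = log(5) = 1.6094.
Apply Jensen: I(r) = log|p(0)| + Σ_k log(r/|z_k|), summed over zeros inside |z| < r.
  log(r/|z_k|) for z_k = -5: log(7/5) = 0.3365
  log(r/|z_k|) for z_k = -1: log(7/1) = 1.9459
  log(r/|z_k|) for z_k = 1: log(7/1) = 1.9459
Sum over inside zeros: 4.2283.
I(r) = log|p(0)| + (inside sum) = 1.6094 + 4.2283 = 5.8377.
Closed form (all zeros inside, monic): I(r) = n·log(r) = 3·log(7) = 5.8377. ✓

I(r) ≈ 5.8377.


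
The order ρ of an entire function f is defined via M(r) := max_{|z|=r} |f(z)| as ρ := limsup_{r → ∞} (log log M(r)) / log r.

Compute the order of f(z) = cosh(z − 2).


cosh(w) is a linear combination of e^{iw} and e^{−iw} (or e^w, e^{−w} in the hyperbolic case), so |cosh(w)| ≤ e^{|w|}. With w = z − 2, |w| ≤ 1|z| + 2 = 1r + 2 on |z| = r, giving M(r) ≤ e^{1r + 2}, so ρ ≤ 1. On a suitable ray (z = it for sin/cos; z = t for sinh/cosh, t real → ∞), |cosh(z − 2)| grows like e^{1|t|}/2, so ρ ≥ 1. Hence ρ = 1.
Therefore ρ = 1.

Order ρ = 1.


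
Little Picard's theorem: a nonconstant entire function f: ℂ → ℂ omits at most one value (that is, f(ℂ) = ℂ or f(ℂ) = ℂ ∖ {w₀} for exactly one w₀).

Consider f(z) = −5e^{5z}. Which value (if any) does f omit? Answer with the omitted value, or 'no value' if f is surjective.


Little Picard bounds the complement of f(ℂ) to at most one point.
e^{5z} is never zero on ℂ, so -5·e^{5z} takes every value in ℂ ∖ {0}. Adding 0 shifts the range to ℂ ∖ {0}. Thus f omits exactly the value 0.

Omitted value: 0.


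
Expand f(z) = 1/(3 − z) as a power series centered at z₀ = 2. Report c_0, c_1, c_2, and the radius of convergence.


Let w = z − z₀, so z = z₀ + w.
Then 3 − z = 3 − (z₀ + w) = (3 − z₀) − w = 1 − w.
f(z) = 1/(1 − w) = (1/(1)) · 1/(1 − w/(1)) = Σ_{n≥0} w^n / (1)^(n+1).
So c_n = 1/(1)^(n+1):
  c_0 = 1/(1)^1 = 1.
  c_1 = 1/(1)^2 = 1.
  c_2 = 1/(1)^3 = 1.
The series is valid for |w/d| < 1, i.e. |z − z₀| < |d|.
Radius of convergence: R = |3 − z₀| = |1| = 1 (distance from z₀ to the singularity z = 3).

c_0 = 1, c_1 = 1, c_2 = 1; R = 1.


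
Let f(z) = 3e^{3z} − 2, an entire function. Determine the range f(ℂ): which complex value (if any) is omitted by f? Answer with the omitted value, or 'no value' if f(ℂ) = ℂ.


Little Picard bounds the complement of f(ℂ) to at most one point.
e^{3z} is never zero on ℂ, so 3·e^{3z} takes every value in ℂ ∖ {0}. Adding -2 shifts the range to ℂ ∖ {-2}. Thus f omits exactly the value -2.

Omitted value: -2.


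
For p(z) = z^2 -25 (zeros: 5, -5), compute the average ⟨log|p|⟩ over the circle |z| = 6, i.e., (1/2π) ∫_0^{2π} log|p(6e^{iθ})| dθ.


Zeros: -5, 5; r = 6.
Inside |z| < r: -5, 5. Outside (|z| ≥ r): ∅.
p(0) = -25, so log|p(0)| = log(25) = 3.2189.
Apply Jensen: I(r) = log|p(0)| + Σ_k log(r/|z_k|), summed over zeros inside |z| < r.
  log(r/|z_k|) for z_k = 5: log(6/5) = 0.1823
  log(r/|z_k|) for z_k = -5: log(6/5) = 0.1823
Sum over inside zeros: 0.3646.
I(r) = log|p(0)| + (inside sum) = 3.2189 + 0.3646 = 3.5835.
Closed form (all zeros inside, monic): I(r) = n·log(r) = 2·log(6) = 3.5835. ✓

I(r) ≈ 3.5835.


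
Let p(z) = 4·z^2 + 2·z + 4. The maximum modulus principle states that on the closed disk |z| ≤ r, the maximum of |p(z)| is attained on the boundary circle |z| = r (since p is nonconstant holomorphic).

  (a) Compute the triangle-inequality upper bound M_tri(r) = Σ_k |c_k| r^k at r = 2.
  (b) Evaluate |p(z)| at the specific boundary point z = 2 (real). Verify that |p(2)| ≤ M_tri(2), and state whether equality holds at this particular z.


Coefficients: c_0 = 4, c_1 = 2, c_2 = 4. Radius r = 2.
Part (a). Triangle bound: M_tri(r) = Σ_k |c_k| r^k
  = |4|·2^0 + |2|·2^1 + |4|·2^2
  = 4 + 4 + 16 = 24.
This bounds M(r) := max_{|z|=r} |p(z)| from above; equality holds iff all terms c_k z^k can be made to align in phase at a single z on |z|=r.
Part (b). At z = 2 (real, on the circle |z| = r):
  p(2) = (4)·2^0 + (2)·2^1 + (4)·2^2 = 24.
  |p(2)| = 24.
Since all nonzero coefficients share the same sign, |p(2)| = 24 = M_tri(2); the triangle bound is attained at z = 2, so in fact M(r) = 24.

M_tri(2) = 24; |p(2)| = 24; equality at z=2: yes.


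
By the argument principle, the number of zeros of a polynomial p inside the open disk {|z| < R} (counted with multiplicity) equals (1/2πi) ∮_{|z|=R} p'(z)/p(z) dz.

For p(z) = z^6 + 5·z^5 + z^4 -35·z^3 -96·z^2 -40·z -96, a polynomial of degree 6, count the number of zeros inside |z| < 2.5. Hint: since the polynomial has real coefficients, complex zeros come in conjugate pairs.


The zeros of p are: 3, (0 + 1i), (0 - 1i), -4, (-2 + 2i), (-2 - 2i).
Their magnitudes are: 3, 1, 1, 4, 2.828, 2.828.
Zeros with |z| < R = 2.5: (0 + 1i), (0 - 1i).
Count = 2.
By the argument principle, (1/2πi) ∮_{|z|=R} p'(z)/p(z) dz equals exactly this count.

Number of zeros inside |z| < 2.5: 2.


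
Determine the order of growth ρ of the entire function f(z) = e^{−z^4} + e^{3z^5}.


Each summand is entire of order 4 and 5 respectively (as in the single-exponential case). The order of a sum is at most the max of the orders, so ρ ≤ 5. For the lower bound: on |z|=r choose arg z so that 3z^5 is real positive; then |e^{3z^5}| = e^{3r^5} while |e^{-1z^4}| ≤ e^{1r^4} = o(e^{3r^5}). So |f| ≥ e^{3r^5}(1 − o(1)) and ρ ≥ 5. Hence ρ = max(4, 5) = 5.
Therefore ρ = 5.

Order ρ = 5.


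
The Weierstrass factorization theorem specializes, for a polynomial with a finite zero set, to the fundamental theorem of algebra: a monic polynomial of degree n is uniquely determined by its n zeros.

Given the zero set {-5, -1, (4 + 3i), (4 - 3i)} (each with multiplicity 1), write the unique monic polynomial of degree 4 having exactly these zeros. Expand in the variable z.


The polynomial is p(z) = ∏_{α ∈ S} (z − α), where S = {-5, -1, (4 + 3i), (4 - 3i)}.
Expanding the product yields: p(z) = z^4 -2·z^3 -18·z^2 + 110·z + 125.
Note conjugate pairs combine to real quadratics: (z − (4+3i))(z − (4−3i)) = z² − 8z + 25.
The resulting polynomial has degree 4 and real coefficients as required.

p(z) = z^4 -2·z^3 -18·z^2 + 110·z + 125.


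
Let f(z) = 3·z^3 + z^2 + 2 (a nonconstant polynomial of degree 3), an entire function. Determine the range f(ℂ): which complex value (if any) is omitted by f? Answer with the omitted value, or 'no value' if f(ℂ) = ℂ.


Little Picard bounds the complement of f(ℂ) to at most one point.
For every w ∈ ℂ, the equation p(z) − w = 0 is a nonconstant polynomial in z and hence has at least one root by the fundamental theorem of algebra. So p is surjective onto ℂ, omitting no value.

Omitted value: no value.


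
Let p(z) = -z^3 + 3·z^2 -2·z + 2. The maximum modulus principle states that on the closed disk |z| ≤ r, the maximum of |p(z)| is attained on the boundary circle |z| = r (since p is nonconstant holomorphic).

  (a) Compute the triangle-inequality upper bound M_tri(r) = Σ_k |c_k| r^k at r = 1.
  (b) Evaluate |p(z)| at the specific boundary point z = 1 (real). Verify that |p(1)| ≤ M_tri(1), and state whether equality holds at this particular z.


Coefficients: c_0 = 2, c_1 = -2, c_2 = 3, c_3 = -1. Radius r = 1.
Part (a). Triangle bound: M_tri(r) = Σ_k |c_k| r^k
  = |2|·1^0 + |-2|·1^1 + |3|·1^2 + |-1|·1^3
  = 2 + 2 + 3 + 1 = 8.
This bounds M(r) := max_{|z|=r} |p(z)| from above; equality holds iff all terms c_k z^k can be made to align in phase at a single z on |z|=r.
Part (b). At z = 1 (real, on the circle |z| = r):
  p(1) = (2)·1^0 + (-2)·1^1 + (3)·1^2 + (-1)·1^3 = 2.
  |p(1)| = 2.
Check: |p(1)| = 2 ≤ 8 = M_tri(1). ✓ Equality does not hold at z = 1 (the coefficients have mixed signs, so the terms do not all align in phase there).

M_tri(1) = 8; |p(1)| = 2; equality at z=1: no.
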